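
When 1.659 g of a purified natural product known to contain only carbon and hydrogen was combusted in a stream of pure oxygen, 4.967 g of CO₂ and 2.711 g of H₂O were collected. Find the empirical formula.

mol C = 4.967 g CO₂ ÷ 44.009 g/mol = 0.11286 mol
mol H = 2 × 2.711 g H₂O ÷ 18.015 g/mol = 0.30097 mol
Divide by the smallest (0.11286 mol): C 1.000, H 2.667
Multiplying each by 3 gives whole numbers: C 3.00, H 8.00

C3H8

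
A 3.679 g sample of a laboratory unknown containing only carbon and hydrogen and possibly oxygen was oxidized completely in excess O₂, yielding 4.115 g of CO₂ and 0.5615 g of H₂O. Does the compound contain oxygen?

yes

mol C = 4.115 g CO₂ ÷ 44.009 g/mol = 0.093504 mol
mol H = 2 × 0.5615 g H₂O ÷ 18.015 g/mol = 0.062337 mol
C and H account for only 1.1859 g of the 3.679 g sample; the remaining 2.4931 g must be oxygen.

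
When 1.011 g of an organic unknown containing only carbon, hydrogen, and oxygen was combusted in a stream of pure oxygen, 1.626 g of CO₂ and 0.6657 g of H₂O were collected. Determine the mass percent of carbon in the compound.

mol C = 1.626 g CO₂ ÷ 44.009 g/mol = 0.036947 mol
mol H = 2 × 0.6657 g H₂O ÷ 18.015 g/mol = 0.073905 mol
mass O = 1.011 − (0.44377 + 0.074496) = 0.49273 g → mol O = 0.49273 ÷ 15.999 = 0.030798 mol
mass % C = 0.44377 g ÷ 1.011 g × 100%

43.89%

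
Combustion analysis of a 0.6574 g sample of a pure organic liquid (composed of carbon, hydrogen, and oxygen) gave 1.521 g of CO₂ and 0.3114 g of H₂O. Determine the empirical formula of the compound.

mol C = 1.521 g CO₂ ÷ 44.009 g/mol = 0.034561 mol
mol H = 2 × 0.3114 g H₂O ÷ 18.015 g/mol = 0.034571 mol
mass O = 0.6574 − (0.41511 + 0.034848) = 0.20744 g → mol O = 0.20744 ÷ 15.999 = 0.012966 mol
Divide by the smallest (0.012966 mol): C 2.666, H 2.666, O 1.000
Multiplying each by 3 gives whole numbers: C 8.00, H 8.00, O 3.00

C8H8O3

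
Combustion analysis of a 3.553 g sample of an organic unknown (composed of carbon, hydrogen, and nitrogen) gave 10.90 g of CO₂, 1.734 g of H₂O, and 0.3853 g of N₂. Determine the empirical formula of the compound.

C9H7N

mol C = 10.90 g CO₂ ÷ 44.009 g/mol = 0.24768 mol
mol H = 2 × 1.734 g H₂O ÷ 18.015 g/mol = 0.19251 mol
mol N = 2 × 0.3853 g N₂ ÷ 28.014 g/mol = 0.027508 mol
Divide by the smallest (0.027508 mol): C 9.004, H 6.998, N 1.000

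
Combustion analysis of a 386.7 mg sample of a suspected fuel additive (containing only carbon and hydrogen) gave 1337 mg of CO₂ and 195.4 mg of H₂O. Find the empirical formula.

mol C = 1.337 g CO₂ ÷ 44.009 g/mol = 0.030380 mol
mol H = 2 × 0.1954 g H₂O ÷ 18.015 g/mol = 0.021693 mol
Divide by the smallest (0.021693 mol): C 1.400, H 1.000
Multiplying each by 5 gives whole numbers: C 7.00, H 5.00

C7H5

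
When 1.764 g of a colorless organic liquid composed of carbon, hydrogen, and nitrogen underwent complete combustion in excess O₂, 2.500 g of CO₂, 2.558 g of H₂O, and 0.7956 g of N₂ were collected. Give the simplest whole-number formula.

CH5N

mol C = 2.500 g CO₂ ÷ 44.009 g/mol = 0.056807 mol
mol H = 2 × 2.558 g H₂O ÷ 18.015 g/mol = 0.28399 mol
mol N = 2 × 0.7956 g N₂ ÷ 28.014 g/mol = 0.056800 mol
Divide by the smallest (0.056800 mol): C 1.000, H 5.000, N 1.000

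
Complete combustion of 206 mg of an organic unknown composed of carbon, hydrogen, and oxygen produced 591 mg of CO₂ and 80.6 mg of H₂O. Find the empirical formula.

C6H4O

mol C = 0.591 g CO₂ ÷ 44.009 g/mol = 0.01343 mol
mol H = 2 × 0.0806 g H₂O ÷ 18.015 g/mol = 0.008948 mol
mass O = 0.206 − (0.1613 + 0.009020) = 0.03568 g → mol O = 0.03568 ÷ 15.999 = 0.002230 mol
Divide by the smallest (0.002230 mol): C 6.021, H 4.012, O 1.000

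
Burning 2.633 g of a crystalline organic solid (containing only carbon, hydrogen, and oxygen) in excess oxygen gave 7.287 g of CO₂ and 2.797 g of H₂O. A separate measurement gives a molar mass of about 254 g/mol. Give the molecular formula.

C16H30O2

mol C = 7.287 g CO₂ ÷ 44.009 g/mol = 0.16558 mol
mol H = 2 × 2.797 g H₂O ÷ 18.015 g/mol = 0.31052 mol
mass O = 2.633 − (1.9888 + 0.31300) = 0.33122 g → mol O = 0.33122 ÷ 15.999 = 0.020702 mol
Divide by the smallest (0.020702 mol): C 7.998, H 14.999, O 1.000
Empirical formula: C8H15O
Empirical-formula mass = 127.21 g/mol; 254 ÷ 127.21 ≈ 2, so the molecular formula is C16H30O2.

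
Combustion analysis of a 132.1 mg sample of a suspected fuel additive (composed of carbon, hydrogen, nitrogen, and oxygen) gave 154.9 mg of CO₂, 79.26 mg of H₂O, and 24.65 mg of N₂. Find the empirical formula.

mol C = 0.1549 g CO₂ ÷ 44.009 g/mol = 0.0035197 mol
mol H = 2 × 0.07926 g H₂O ÷ 18.015 g/mol = 0.0087993 mol
mol N = 2 × 0.02465 g N₂ ÷ 28.014 g/mol = 0.0017598 mol
mass O = 0.1321 − (0.042276 + 0.0088697 + 0.024650) = 0.056305 g → mol O = 0.056305 ÷ 15.999 = 0.0035193 mol
Divide by the smallest (0.0017598 mol): C 2.000, H 5.000, N 1.000, O 2.000

C2H5NO2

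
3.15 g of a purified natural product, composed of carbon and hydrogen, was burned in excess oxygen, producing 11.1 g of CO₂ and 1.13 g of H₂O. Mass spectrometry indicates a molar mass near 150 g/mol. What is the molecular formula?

mol C = 11.1 g CO₂ ÷ 44.009 g/mol = 0.2522 mol
mol H = 2 × 1.13 g H₂O ÷ 18.015 g/mol = 0.1255 mol
Divide by the smallest (0.1255 mol): C 2.011, H 1.000
Empirical formula: C2H
Empirical-formula mass = 25.03 g/mol; 150 ÷ 25.03 ≈ 6, so the molecular formula is C12H6.

C12H6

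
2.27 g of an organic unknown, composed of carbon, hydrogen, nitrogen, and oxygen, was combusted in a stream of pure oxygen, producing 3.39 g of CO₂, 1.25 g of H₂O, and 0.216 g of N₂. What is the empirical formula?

C5H9NO4

mol C = 3.39 g CO₂ ÷ 44.009 g/mol = 0.07703 mol
mol H = 2 × 1.25 g H₂O ÷ 18.015 g/mol = 0.1388 mol
mol N = 2 × 0.216 g N₂ ÷ 28.014 g/mol = 0.01542 mol
mass O = 2.27 − (0.9252 + 0.1399 + 0.2160) = 0.9889 g → mol O = 0.9889 ÷ 15.999 = 0.06181 mol
Divide by the smallest (0.01542 mol): C 4.995, H 8.999, N 1.000, O 4.008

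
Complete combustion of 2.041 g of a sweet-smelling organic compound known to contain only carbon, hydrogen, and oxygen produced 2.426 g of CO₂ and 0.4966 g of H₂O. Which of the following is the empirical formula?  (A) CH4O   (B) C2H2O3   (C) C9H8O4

(B) C2H2O3

mol C = 2.426 g CO₂ ÷ 44.009 g/mol = 0.055125 mol
mol H = 2 × 0.4966 g H₂O ÷ 18.015 g/mol = 0.055132 mol
mass O = 2.041 − (0.66211 + 0.055573) = 1.3233 g → mol O = 1.3233 ÷ 15.999 = 0.082713 mol
Divide by the smallest (0.055125 mol): C 1.000, H 1.000, O 1.500
Multiplying each by 2 gives whole numbers: C 2.00, H 2.00, O 3.00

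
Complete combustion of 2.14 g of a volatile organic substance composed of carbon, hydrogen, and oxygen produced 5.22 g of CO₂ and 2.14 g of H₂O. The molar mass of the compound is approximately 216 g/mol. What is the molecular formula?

C12H24O3

mol C = 5.22 g CO₂ ÷ 44.009 g/mol = 0.1186 mol
mol H = 2 × 2.14 g H₂O ÷ 18.015 g/mol = 0.2376 mol
mass O = 2.14 − (1.425 + 0.2395) = 0.4759 g → mol O = 0.4759 ÷ 15.999 = 0.02974 mol
Divide by the smallest (0.02974 mol): C 3.988, H 7.988, O 1.000
Empirical formula: C4H8O
Empirical-formula mass = 72.11 g/mol; 216 ÷ 72.11 ≈ 3, so the molecular formula is C12H24O3.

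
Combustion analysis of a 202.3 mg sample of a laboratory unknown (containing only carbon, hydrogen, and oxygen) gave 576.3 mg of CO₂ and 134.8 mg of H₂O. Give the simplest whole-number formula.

mol C = 0.5763 g CO₂ ÷ 44.009 g/mol = 0.013095 mol
mol H = 2 × 0.1348 g H₂O ÷ 18.015 g/mol = 0.014965 mol
mass O = 0.2023 − (0.15728 + 0.015085) = 0.029930 g → mol O = 0.029930 ÷ 15.999 = 0.0018708 mol
Divide by the smallest (0.0018708 mol): C 7.000, H 8.000, O 1.000

C7H8O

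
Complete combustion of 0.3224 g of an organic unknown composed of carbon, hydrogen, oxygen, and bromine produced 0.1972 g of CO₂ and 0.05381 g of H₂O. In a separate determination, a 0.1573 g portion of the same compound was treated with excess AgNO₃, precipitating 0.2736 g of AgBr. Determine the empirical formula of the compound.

C3H4Br2O

mol C = 0.1972 g CO₂ ÷ 44.009 g/mol = 0.0044809 mol
mol H = 2 × 0.05381 g H₂O ÷ 18.015 g/mol = 0.0059739 mol
From the AgBr data: mol Br per gram of compound = (0.2736 ÷ 187.772) ÷ 0.1573 = 0.0092631 mol/g, so in the 0.3224 g combustion sample mol Br = 0.0029864 mol
mass O = 0.3224 − (0.053820 + 0.0060217 + 0.23863) = 0.023931 g → mol O = 0.023931 ÷ 15.999 = 0.0014958 mol
Divide by the smallest (0.0014958 mol): C 2.996, H 3.994, Br 1.997, O 1.000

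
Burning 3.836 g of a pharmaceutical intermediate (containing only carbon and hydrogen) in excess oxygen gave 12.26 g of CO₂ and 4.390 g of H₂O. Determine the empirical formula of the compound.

C4H7

mol C = 12.26 g CO₂ ÷ 44.009 g/mol = 0.27858 mol
mol H = 2 × 4.390 g H₂O ÷ 18.015 g/mol = 0.48737 mol
Divide by the smallest (0.27858 mol): C 1.000, H 1.749
Multiplying each by 4 gives whole numbers: C 4.00, H 7.00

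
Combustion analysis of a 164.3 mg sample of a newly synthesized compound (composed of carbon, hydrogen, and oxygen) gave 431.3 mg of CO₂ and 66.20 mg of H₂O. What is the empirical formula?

mol C = 0.4313 g CO₂ ÷ 44.009 g/mol = 0.0098003 mol
mol H = 2 × 0.06620 g H₂O ÷ 18.015 g/mol = 0.0073494 mol
mass O = 0.1643 − (0.11771 + 0.0074082) = 0.039181 g → mol O = 0.039181 ÷ 15.999 = 0.0024490 mol
Divide by the smallest (0.0024490 mol): C 4.002, H 3.001, O 1.000

C4H3O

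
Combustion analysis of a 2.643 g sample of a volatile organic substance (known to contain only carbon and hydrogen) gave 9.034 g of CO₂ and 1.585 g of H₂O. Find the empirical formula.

C7H6

mol C = 9.034 g CO₂ ÷ 44.009 g/mol = 0.20528 mol
mol H = 2 × 1.585 g H₂O ÷ 18.015 g/mol = 0.17596 mol
Divide by the smallest (0.17596 mol): C 1.167, H 1.000
Multiplying each by 6 gives whole numbers: C 7.00, H 6.00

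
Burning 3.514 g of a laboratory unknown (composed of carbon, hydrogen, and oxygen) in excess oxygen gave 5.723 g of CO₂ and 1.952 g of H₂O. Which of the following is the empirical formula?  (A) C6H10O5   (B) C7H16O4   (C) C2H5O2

(A) C6H10O5

mol C = 5.723 g CO₂ ÷ 44.009 g/mol = 0.13004 mol
mol H = 2 × 1.952 g H₂O ÷ 18.015 g/mol = 0.21671 mol
mass O = 3.514 − (1.5619 + 0.21844) = 1.7336 g → mol O = 1.7336 ÷ 15.999 = 0.10836 mol
Divide by the smallest (0.10836 mol): C 1.200, H 2.000, O 1.000
Multiplying each by 5 gives whole numbers: C 6.00, H 10.00, O 5.00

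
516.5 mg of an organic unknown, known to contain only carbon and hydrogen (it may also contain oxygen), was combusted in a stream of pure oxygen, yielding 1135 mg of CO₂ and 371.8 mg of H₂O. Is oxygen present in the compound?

mol C = 1.135 g CO₂ ÷ 44.009 g/mol = 0.025790 mol
mol H = 2 × 0.3718 g H₂O ÷ 18.015 g/mol = 0.041277 mol
C and H account for only 0.35137 g of the 0.5165 g sample; the remaining 0.16513 g must be oxygen.

yes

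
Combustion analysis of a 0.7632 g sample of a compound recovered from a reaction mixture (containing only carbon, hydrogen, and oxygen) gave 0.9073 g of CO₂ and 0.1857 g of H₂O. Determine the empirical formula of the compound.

C2H2O3

mol C = 0.9073 g CO₂ ÷ 44.009 g/mol = 0.020616 mol
mol H = 2 × 0.1857 g H₂O ÷ 18.015 g/mol = 0.020616 mol
mass O = 0.7632 − (0.24762 + 0.020781) = 0.49480 g → mol O = 0.49480 ÷ 15.999 = 0.030927 mol
Divide by the smallest (0.020616 mol): C 1.000, H 1.000, O 1.500
Multiplying each by 2 gives whole numbers: C 2.00, H 2.00, O 3.00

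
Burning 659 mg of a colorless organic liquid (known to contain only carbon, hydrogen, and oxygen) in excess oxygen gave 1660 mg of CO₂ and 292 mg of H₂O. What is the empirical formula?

C7H6O2

mol C = 1.66 g CO₂ ÷ 44.009 g/mol = 0.03772 mol
mol H = 2 × 0.292 g H₂O ÷ 18.015 g/mol = 0.03242 mol
mass O = 0.659 − (0.4530 + 0.03268) = 0.1733 g → mol O = 0.1733 ÷ 15.999 = 0.01083 mol
Divide by the smallest (0.01083 mol): C 3.483, H 2.993, O 1.000
Multiplying each by 2 gives whole numbers: C 6.97, H 5.99, O 2.00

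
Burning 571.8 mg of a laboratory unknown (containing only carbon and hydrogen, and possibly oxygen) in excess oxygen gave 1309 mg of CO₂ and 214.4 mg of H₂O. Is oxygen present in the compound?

mol C = 1.309 g CO₂ ÷ 44.009 g/mol = 0.029744 mol
mol H = 2 × 0.2144 g H₂O ÷ 18.015 g/mol = 0.023802 mol
C and H account for only 0.38125 g of the 0.5718 g sample; the remaining 0.19055 g must be oxygen.

yes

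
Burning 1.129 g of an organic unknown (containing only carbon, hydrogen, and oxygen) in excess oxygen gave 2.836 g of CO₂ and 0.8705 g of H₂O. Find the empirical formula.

C4H6O

mol C = 2.836 g CO₂ ÷ 44.009 g/mol = 0.064441 mol
mol H = 2 × 0.8705 g H₂O ÷ 18.015 g/mol = 0.096642 mol
mass O = 1.129 − (0.77401 + 0.097415) = 0.25758 g → mol O = 0.25758 ÷ 15.999 = 0.016100 mol
Divide by the smallest (0.016100 mol): C 4.003, H 6.003, O 1.000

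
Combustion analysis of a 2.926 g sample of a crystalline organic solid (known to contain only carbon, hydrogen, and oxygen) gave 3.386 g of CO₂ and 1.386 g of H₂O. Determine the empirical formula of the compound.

C2H4O3

mol C = 3.386 g CO₂ ÷ 44.009 g/mol = 0.076939 mol
mol H = 2 × 1.386 g H₂O ÷ 18.015 g/mol = 0.15387 mol
mass O = 2.926 − (0.92411 + 0.15510) = 1.8468 g → mol O = 1.8468 ÷ 15.999 = 0.11543 mol
Divide by the smallest (0.076939 mol): C 1.000, H 2.000, O 1.500
Multiplying each by 2 gives whole numbers: C 2.00, H 4.00, O 3.00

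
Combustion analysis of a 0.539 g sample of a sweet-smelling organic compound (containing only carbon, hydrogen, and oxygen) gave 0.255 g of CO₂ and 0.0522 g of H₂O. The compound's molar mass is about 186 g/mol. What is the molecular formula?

C2H2O10

mol C = 0.255 g CO₂ ÷ 44.009 g/mol = 0.005794 mol
mol H = 2 × 0.0522 g H₂O ÷ 18.015 g/mol = 0.005795 mol
mass O = 0.539 − (0.06959 + 0.005842) = 0.4636 g → mol O = 0.4636 ÷ 15.999 = 0.02897 mol
Divide by the smallest (0.005794 mol): C 1.000, H 1.000, O 5.001
Empirical formula: CHO5
Empirical-formula mass = 93.01 g/mol; 186 ÷ 93.01 ≈ 2, so the molecular formula is C2H2O10.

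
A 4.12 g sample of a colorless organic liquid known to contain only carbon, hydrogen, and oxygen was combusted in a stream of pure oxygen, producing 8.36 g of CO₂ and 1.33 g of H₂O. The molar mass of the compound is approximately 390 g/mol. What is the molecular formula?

mol C = 8.36 g CO₂ ÷ 44.009 g/mol = 0.1900 mol
mol H = 2 × 1.33 g H₂O ÷ 18.015 g/mol = 0.1477 mol
mass O = 4.12 − (2.282 + 0.1488) = 1.690 g → mol O = 1.690 ÷ 15.999 = 0.1056 mol
Divide by the smallest (0.1056 mol): C 1.799, H 1.398, O 1.000
Multiplying each by 5 gives whole numbers: C 8.99, H 6.99, O 5.00
Empirical formula: C9H7O5
Empirical-formula mass = 195.15 g/mol; 390 ÷ 195.15 ≈ 2, so the molecular formula is C18H14O10.

C18H14O10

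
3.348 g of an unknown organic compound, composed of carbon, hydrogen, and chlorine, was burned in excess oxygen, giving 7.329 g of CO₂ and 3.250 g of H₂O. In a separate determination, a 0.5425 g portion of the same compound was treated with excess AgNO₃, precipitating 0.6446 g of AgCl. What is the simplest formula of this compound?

mol C = 7.329 g CO₂ ÷ 44.009 g/mol = 0.16653 mol
mol H = 2 × 3.250 g H₂O ÷ 18.015 g/mol = 0.36081 mol
From the AgCl data: mol Cl per gram of compound = (0.6446 ÷ 143.318) ÷ 0.5425 = 0.0082907 mol/g, so in the 3.348 g combustion sample mol Cl = 0.027757 mol
Divide by the smallest (0.027757 mol): C 6.000, H 12.999, Cl 1.000

C6H13Cl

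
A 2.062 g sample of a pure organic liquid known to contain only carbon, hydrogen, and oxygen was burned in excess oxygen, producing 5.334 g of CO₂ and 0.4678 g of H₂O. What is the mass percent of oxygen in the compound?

mol C = 5.334 g CO₂ ÷ 44.009 g/mol = 0.12120 mol
mol H = 2 × 0.4678 g H₂O ÷ 18.015 g/mol = 0.051934 mol
mass O = 2.062 − (1.4558 + 0.052350) = 0.55389 g → mol O = 0.55389 ÷ 15.999 = 0.034620 mol
mass % O = 0.55389 g ÷ 2.062 g × 100%

26.86%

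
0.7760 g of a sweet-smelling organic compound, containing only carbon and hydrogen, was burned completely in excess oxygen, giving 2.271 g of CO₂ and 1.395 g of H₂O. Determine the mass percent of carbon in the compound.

mol C = 2.271 g CO₂ ÷ 44.009 g/mol = 0.051603 mol
mol H = 2 × 1.395 g H₂O ÷ 18.015 g/mol = 0.15487 mol
mass % C = 0.61980 g ÷ 0.7760 g × 100%

79.87%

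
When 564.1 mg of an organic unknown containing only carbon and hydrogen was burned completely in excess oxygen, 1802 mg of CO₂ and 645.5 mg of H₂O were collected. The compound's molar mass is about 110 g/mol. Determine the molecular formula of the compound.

C8H14

mol C = 1.802 g CO₂ ÷ 44.009 g/mol = 0.040946 mol
mol H = 2 × 0.6455 g H₂O ÷ 18.015 g/mol = 0.071663 mol
Divide by the smallest (0.040946 mol): C 1.000, H 1.750
Multiplying each by 4 gives whole numbers: C 4.00, H 7.00
Empirical formula: C4H7
Empirical-formula mass = 55.10 g/mol; 110 ÷ 55.10 ≈ 2, so the molecular formula is C8H14.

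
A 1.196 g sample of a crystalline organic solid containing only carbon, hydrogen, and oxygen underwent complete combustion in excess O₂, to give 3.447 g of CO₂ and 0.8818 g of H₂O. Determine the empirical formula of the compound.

C8H10O

mol C = 3.447 g CO₂ ÷ 44.009 g/mol = 0.078325 mol
mol H = 2 × 0.8818 g H₂O ÷ 18.015 g/mol = 0.097896 mol
mass O = 1.196 − (0.94076 + 0.098679) = 0.15656 g → mol O = 0.15656 ÷ 15.999 = 0.0097856 mol
Divide by the smallest (0.0097856 mol): C 8.004, H 10.004, O 1.000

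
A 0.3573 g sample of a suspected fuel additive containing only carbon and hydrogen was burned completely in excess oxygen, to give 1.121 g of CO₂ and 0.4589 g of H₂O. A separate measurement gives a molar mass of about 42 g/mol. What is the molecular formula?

C3H6

mol C = 1.121 g CO₂ ÷ 44.009 g/mol = 0.025472 mol
mol H = 2 × 0.4589 g H₂O ÷ 18.015 g/mol = 0.050946 mol
Divide by the smallest (0.025472 mol): C 1.000, H 2.000
Empirical formula: CH2
Empirical-formula mass = 14.03 g/mol; 42 ÷ 14.03 ≈ 3, so the molecular formula is C3H6.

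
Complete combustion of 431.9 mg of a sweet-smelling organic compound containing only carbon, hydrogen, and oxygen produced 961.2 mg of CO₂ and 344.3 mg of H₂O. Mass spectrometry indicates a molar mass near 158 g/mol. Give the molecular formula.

C8H14O3

mol C = 0.9612 g CO₂ ÷ 44.009 g/mol = 0.021841 mol
mol H = 2 × 0.3443 g H₂O ÷ 18.015 g/mol = 0.038224 mol
mass O = 0.4319 − (0.26233 + 0.038529) = 0.13104 g → mol O = 0.13104 ÷ 15.999 = 0.0081904 mol
Divide by the smallest (0.0081904 mol): C 2.667, H 4.667, O 1.000
Multiplying each by 3 gives whole numbers: C 8.00, H 14.00, O 3.00
Empirical formula: C8H14O3
Empirical-formula mass = 158.20 g/mol; 158 ÷ 158.20 ≈ 1, so the molecular formula is C8H14O3.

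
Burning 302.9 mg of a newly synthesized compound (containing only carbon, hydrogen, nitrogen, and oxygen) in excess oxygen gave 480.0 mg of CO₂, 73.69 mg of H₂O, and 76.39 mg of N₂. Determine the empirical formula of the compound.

C4H3N2O2

mol C = 0.4800 g CO₂ ÷ 44.009 g/mol = 0.010907 mol
mol H = 2 × 0.07369 g H₂O ÷ 18.015 g/mol = 0.0081810 mol
mol N = 2 × 0.07639 g N₂ ÷ 28.014 g/mol = 0.0054537 mol
mass O = 0.3029 − (0.13100 + 0.0082464 + 0.076390) = 0.087261 g → mol O = 0.087261 ÷ 15.999 = 0.0054542 mol
Divide by the smallest (0.0054537 mol): C 2.000, H 1.500, N 1.000, O 1.000
Multiplying each by 2 gives whole numbers: C 4.00, H 3.00, N 2.00, O 2.00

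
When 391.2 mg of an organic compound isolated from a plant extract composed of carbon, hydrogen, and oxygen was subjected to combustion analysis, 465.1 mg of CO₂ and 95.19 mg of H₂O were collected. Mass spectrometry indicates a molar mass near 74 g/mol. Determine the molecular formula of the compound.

mol C = 0.4651 g CO₂ ÷ 44.009 g/mol = 0.010568 mol
mol H = 2 × 0.09519 g H₂O ÷ 18.015 g/mol = 0.010568 mol
mass O = 0.3912 − (0.12694 + 0.010652) = 0.25361 g → mol O = 0.25361 ÷ 15.999 = 0.015852 mol
Divide by the smallest (0.010568 mol): C 1.000, H 1.000, O 1.500
Multiplying each by 2 gives whole numbers: C 2.00, H 2.00, O 3.00
Empirical formula: C2H2O3
Empirical-formula mass = 74.03 g/mol; 74 ÷ 74.03 ≈ 1, so the molecular formula is C2H2O3.

C2H2O3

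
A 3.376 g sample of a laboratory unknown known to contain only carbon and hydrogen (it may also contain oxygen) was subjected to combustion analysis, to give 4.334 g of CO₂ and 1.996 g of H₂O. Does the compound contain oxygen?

yes

mol C = 4.334 g CO₂ ÷ 44.009 g/mol = 0.098480 mol
mol H = 2 × 1.996 g H₂O ÷ 18.015 g/mol = 0.22159 mol
C and H account for only 1.4062 g of the 3.376 g sample; the remaining 1.9698 g must be oxygen.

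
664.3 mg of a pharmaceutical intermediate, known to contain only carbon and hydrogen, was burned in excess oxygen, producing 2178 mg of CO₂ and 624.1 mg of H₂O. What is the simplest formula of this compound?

mol C = 2.178 g CO₂ ÷ 44.009 g/mol = 0.049490 mol
mol H = 2 × 0.6241 g H₂O ÷ 18.015 g/mol = 0.069287 mol
Divide by the smallest (0.049490 mol): C 1.000, H 1.400
Multiplying each by 5 gives whole numbers: C 5.00, H 7.00

C5H7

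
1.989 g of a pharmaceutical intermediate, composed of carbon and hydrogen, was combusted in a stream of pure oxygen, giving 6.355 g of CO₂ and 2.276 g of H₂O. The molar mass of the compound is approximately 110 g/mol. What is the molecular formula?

C8H14

mol C = 6.355 g CO₂ ÷ 44.009 g/mol = 0.14440 mol
mol H = 2 × 2.276 g H₂O ÷ 18.015 g/mol = 0.25268 mol
Divide by the smallest (0.14440 mol): C 1.000, H 1.750
Multiplying each by 4 gives whole numbers: C 4.00, H 7.00
Empirical formula: C4H7
Empirical-formula mass = 55.10 g/mol; 110 ÷ 55.10 ≈ 2, so the molecular formula is C8H14.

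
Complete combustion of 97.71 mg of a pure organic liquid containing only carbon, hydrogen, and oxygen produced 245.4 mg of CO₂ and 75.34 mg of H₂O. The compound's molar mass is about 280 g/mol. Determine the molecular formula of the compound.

C16H24O4

mol C = 0.2454 g CO₂ ÷ 44.009 g/mol = 0.0055761 mol
mol H = 2 × 0.07534 g H₂O ÷ 18.015 g/mol = 0.0083641 mol
mass O = 0.09771 − (0.066975 + 0.0084311) = 0.022304 g → mol O = 0.022304 ÷ 15.999 = 0.0013941 mol
Divide by the smallest (0.0013941 mol): C 4.000, H 6.000, O 1.000
Empirical formula: C4H6O
Empirical-formula mass = 70.09 g/mol; 280 ÷ 70.09 ≈ 4, so the molecular formula is C16H24O4.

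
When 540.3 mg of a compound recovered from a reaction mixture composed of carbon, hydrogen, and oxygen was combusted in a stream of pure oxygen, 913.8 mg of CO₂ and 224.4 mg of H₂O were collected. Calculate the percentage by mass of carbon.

mol C = 0.9138 g CO₂ ÷ 44.009 g/mol = 0.020764 mol
mol H = 2 × 0.2244 g H₂O ÷ 18.015 g/mol = 0.024913 mol
mass O = 0.5403 − (0.24940 + 0.025112) = 0.26579 g → mol O = 0.26579 ÷ 15.999 = 0.016613 mol
mass % C = 0.24940 g ÷ 0.5403 g × 100%

46.16%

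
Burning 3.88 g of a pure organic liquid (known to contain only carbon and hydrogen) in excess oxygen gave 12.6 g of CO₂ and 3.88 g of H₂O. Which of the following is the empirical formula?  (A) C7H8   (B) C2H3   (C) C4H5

(B) C2H3

mol C = 12.6 g CO₂ ÷ 44.009 g/mol = 0.2863 mol
mol H = 2 × 3.88 g H₂O ÷ 18.015 g/mol = 0.4308 mol
Divide by the smallest (0.2863 mol): C 1.000, H 1.505
Multiplying each by 2 gives whole numbers: C 2.00, H 3.01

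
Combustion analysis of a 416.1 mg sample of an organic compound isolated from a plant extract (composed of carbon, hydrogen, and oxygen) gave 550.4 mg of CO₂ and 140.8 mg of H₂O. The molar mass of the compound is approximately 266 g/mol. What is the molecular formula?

mol C = 0.5504 g CO₂ ÷ 44.009 g/mol = 0.012507 mol
mol H = 2 × 0.1408 g H₂O ÷ 18.015 g/mol = 0.015631 mol
mass O = 0.4161 − (0.15022 + 0.015756) = 0.25013 g → mol O = 0.25013 ÷ 15.999 = 0.015634 mol
Divide by the smallest (0.012507 mol): C 1.000, H 1.250, O 1.250
Multiplying each by 4 gives whole numbers: C 4.00, H 5.00, O 5.00
Empirical formula: C4H5O5
Empirical-formula mass = 133.08 g/mol; 266 ÷ 133.08 ≈ 2, so the molecular formula is C8H10O10.

C8H10O10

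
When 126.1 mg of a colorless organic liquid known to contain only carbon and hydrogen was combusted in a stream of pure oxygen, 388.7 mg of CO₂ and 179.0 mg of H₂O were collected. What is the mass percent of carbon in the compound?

mol C = 0.3887 g CO₂ ÷ 44.009 g/mol = 0.0088323 mol
mol H = 2 × 0.1790 g H₂O ÷ 18.015 g/mol = 0.019872 mol
mass % C = 0.10608 g ÷ 0.1261 g × 100%

84.13%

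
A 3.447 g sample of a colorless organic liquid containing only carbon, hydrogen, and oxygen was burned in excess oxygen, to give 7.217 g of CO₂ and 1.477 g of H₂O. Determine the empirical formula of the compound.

C2H2O

mol C = 7.217 g CO₂ ÷ 44.009 g/mol = 0.16399 mol
mol H = 2 × 1.477 g H₂O ÷ 18.015 g/mol = 0.16397 mol
mass O = 3.447 − (1.9697 + 0.16529) = 1.3120 g → mol O = 1.3120 ÷ 15.999 = 0.082008 mol
Divide by the smallest (0.082008 mol): C 2.000, H 2.000, O 1.000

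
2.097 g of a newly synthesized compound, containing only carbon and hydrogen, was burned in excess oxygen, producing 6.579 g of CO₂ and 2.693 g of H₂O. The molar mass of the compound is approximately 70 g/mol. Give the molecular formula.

C5H10

mol C = 6.579 g CO₂ ÷ 44.009 g/mol = 0.14949 mol
mol H = 2 × 2.693 g H₂O ÷ 18.015 g/mol = 0.29897 mol
Divide by the smallest (0.14949 mol): C 1.000, H 2.000
Empirical formula: CH2
Empirical-formula mass = 14.03 g/mol; 70 ÷ 14.03 ≈ 5, so the molecular formula is C5H10.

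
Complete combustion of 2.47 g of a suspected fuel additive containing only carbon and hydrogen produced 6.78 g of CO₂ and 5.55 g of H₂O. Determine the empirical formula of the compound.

CH4

mol C = 6.78 g CO₂ ÷ 44.009 g/mol = 0.1541 mol
mol H = 2 × 5.55 g H₂O ÷ 18.015 g/mol = 0.6162 mol
Divide by the smallest (0.1541 mol): C 1.000, H 3.999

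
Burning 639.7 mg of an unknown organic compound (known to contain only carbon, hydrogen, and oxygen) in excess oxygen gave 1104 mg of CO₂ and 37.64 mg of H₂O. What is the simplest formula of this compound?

mol C = 1.104 g CO₂ ÷ 44.009 g/mol = 0.025086 mol
mol H = 2 × 0.03764 g H₂O ÷ 18.015 g/mol = 0.0041787 mol
mass O = 0.6397 − (0.30131 + 0.0042122) = 0.33418 g → mol O = 0.33418 ÷ 15.999 = 0.020888 mol
Divide by the smallest (0.0041787 mol): C 6.003, H 1.000, O 4.999

C6HO5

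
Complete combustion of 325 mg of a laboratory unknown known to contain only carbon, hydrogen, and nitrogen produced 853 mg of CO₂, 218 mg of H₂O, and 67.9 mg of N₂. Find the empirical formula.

C4H5N

mol C = 0.853 g CO₂ ÷ 44.009 g/mol = 0.01938 mol
mol H = 2 × 0.218 g H₂O ÷ 18.015 g/mol = 0.02420 mol
mol N = 2 × 0.0679 g N₂ ÷ 28.014 g/mol = 0.004848 mol
Divide by the smallest (0.004848 mol): C 3.998, H 4.993, N 1.000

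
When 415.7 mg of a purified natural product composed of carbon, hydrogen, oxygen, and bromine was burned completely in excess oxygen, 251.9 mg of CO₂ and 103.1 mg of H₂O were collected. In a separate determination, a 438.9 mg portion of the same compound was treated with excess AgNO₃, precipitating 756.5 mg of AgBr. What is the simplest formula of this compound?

C3H6Br2O

mol C = 0.2519 g CO₂ ÷ 44.009 g/mol = 0.0057238 mol
mol H = 2 × 0.1031 g H₂O ÷ 18.015 g/mol = 0.011446 mol
From the AgBr data: mol Br per gram of compound = (0.7565 ÷ 187.772) ÷ 0.4389 = 0.0091794 mol/g, so in the 0.4157 g combustion sample mol Br = 0.0038159 mol
mass O = 0.4157 − (0.068749 + 0.011538 + 0.30490) = 0.030511 g → mol O = 0.030511 ÷ 15.999 = 0.0019071 mol
Divide by the smallest (0.0019071 mol): C 3.001, H 6.002, Br 2.001, O 1.000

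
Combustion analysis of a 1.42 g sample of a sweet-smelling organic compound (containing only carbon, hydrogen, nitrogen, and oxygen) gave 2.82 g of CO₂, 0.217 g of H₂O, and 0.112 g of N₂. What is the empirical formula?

mol C = 2.82 g CO₂ ÷ 44.009 g/mol = 0.06408 mol
mol H = 2 × 0.217 g H₂O ÷ 18.015 g/mol = 0.02409 mol
mol N = 2 × 0.112 g N₂ ÷ 28.014 g/mol = 0.007996 mol
mass O = 1.42 − (0.7696 + 0.02428 + 0.1120) = 0.5141 g → mol O = 0.5141 ÷ 15.999 = 0.03213 mol
Divide by the smallest (0.007996 mol): C 8.014, H 3.013, N 1.000, O 4.018

C8H3NO4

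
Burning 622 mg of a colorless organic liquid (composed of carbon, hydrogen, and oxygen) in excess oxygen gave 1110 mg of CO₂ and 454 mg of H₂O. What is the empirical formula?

C3H6O2

mol C = 1.11 g CO₂ ÷ 44.009 g/mol = 0.02522 mol
mol H = 2 × 0.454 g H₂O ÷ 18.015 g/mol = 0.05040 mol
mass O = 0.622 − (0.3029 + 0.05081) = 0.2683 g → mol O = 0.2683 ÷ 15.999 = 0.01677 mol
Divide by the smallest (0.01677 mol): C 1.504, H 3.006, O 1.000
Multiplying each by 2 gives whole numbers: C 3.01, H 6.01, O 2.00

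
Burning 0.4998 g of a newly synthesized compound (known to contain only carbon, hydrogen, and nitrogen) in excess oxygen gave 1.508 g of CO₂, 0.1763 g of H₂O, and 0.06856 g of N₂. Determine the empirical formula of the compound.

C7H4N

mol C = 1.508 g CO₂ ÷ 44.009 g/mol = 0.034266 mol
mol H = 2 × 0.1763 g H₂O ÷ 18.015 g/mol = 0.019573 mol
mol N = 2 × 0.06856 g N₂ ÷ 28.014 g/mol = 0.0048947 mol
Divide by the smallest (0.0048947 mol): C 7.001, H 3.999, N 1.000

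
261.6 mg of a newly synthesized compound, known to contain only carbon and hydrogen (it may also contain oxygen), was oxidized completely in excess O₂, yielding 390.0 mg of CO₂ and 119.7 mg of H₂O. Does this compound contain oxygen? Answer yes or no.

mol C = 0.3900 g CO₂ ÷ 44.009 g/mol = 0.0088618 mol
mol H = 2 × 0.1197 g H₂O ÷ 18.015 g/mol = 0.013289 mol
C and H account for only 0.11983 g of the 0.2616 g sample; the remaining 0.14177 g must be oxygen.

yes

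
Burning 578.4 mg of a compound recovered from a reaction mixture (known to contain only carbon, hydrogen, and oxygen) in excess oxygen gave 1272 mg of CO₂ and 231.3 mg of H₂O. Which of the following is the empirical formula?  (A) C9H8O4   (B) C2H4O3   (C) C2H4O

(A) C9H8O4

mol C = 1.272 g CO₂ ÷ 44.009 g/mol = 0.028903 mol
mol H = 2 × 0.2313 g H₂O ÷ 18.015 g/mol = 0.025679 mol
mass O = 0.5784 − (0.34716 + 0.025884) = 0.20536 g → mol O = 0.20536 ÷ 15.999 = 0.012836 mol
Divide by the smallest (0.012836 mol): C 2.252, H 2.001, O 1.000
Multiplying each by 4 gives whole numbers: C 9.01, H 8.00, O 4.00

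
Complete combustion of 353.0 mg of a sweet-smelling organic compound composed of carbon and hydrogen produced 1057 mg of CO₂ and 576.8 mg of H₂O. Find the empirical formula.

mol C = 1.057 g CO₂ ÷ 44.009 g/mol = 0.024018 mol
mol H = 2 × 0.5768 g H₂O ÷ 18.015 g/mol = 0.064036 mol
Divide by the smallest (0.024018 mol): C 1.000, H 2.666
Multiplying each by 3 gives whole numbers: C 3.00, H 8.00

C3H8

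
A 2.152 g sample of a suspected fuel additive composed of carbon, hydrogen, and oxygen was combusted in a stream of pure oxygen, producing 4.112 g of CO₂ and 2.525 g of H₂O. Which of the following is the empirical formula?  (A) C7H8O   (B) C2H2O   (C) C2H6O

(C) C2H6O

mol C = 4.112 g CO₂ ÷ 44.009 g/mol = 0.093435 mol
mol H = 2 × 2.525 g H₂O ÷ 18.015 g/mol = 0.28032 mol
mass O = 2.152 − (1.1223 + 0.28256) = 0.74718 g → mol O = 0.74718 ÷ 15.999 = 0.046702 mol
Divide by the smallest (0.046702 mol): C 2.001, H 6.002, O 1.000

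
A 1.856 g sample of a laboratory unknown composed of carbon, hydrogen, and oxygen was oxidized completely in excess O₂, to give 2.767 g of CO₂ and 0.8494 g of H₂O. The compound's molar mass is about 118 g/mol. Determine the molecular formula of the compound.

C4H6O4

mol C = 2.767 g CO₂ ÷ 44.009 g/mol = 0.062874 mol
mol H = 2 × 0.8494 g H₂O ÷ 18.015 g/mol = 0.094299 mol
mass O = 1.856 − (0.75517 + 0.095054) = 1.0058 g → mol O = 1.0058 ÷ 15.999 = 0.062865 mol
Divide by the smallest (0.062865 mol): C 1.000, H 1.500, O 1.000
Multiplying each by 2 gives whole numbers: C 2.00, H 3.00, O 2.00
Empirical formula: C2H3O2
Empirical-formula mass = 59.04 g/mol; 118 ÷ 59.04 ≈ 2, so the molecular formula is C4H6O4.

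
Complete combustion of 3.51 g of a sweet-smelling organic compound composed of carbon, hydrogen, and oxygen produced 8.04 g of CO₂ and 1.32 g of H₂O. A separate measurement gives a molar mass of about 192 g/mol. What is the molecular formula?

mol C = 8.04 g CO₂ ÷ 44.009 g/mol = 0.1827 mol
mol H = 2 × 1.32 g H₂O ÷ 18.015 g/mol = 0.1465 mol
mass O = 3.51 − (2.194 + 0.1477) = 1.168 g → mol O = 1.168 ÷ 15.999 = 0.07300 mol
Divide by the smallest (0.07300 mol): C 2.502, H 2.007, O 1.000
Multiplying each by 2 gives whole numbers: C 5.00, H 4.01, O 2.00
Empirical formula: C5H4O2
Empirical-formula mass = 96.08 g/mol; 192 ÷ 96.08 ≈ 2, so the molecular formula is C10H8O4.

C10H8O4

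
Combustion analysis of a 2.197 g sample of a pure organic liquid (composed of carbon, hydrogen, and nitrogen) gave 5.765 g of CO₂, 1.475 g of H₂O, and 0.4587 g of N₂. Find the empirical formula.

mol C = 5.765 g CO₂ ÷ 44.009 g/mol = 0.13100 mol
mol H = 2 × 1.475 g H₂O ÷ 18.015 g/mol = 0.16375 mol
mol N = 2 × 0.4587 g N₂ ÷ 28.014 g/mol = 0.032748 mol
Divide by the smallest (0.032748 mol): C 4.000, H 5.000, N 1.000

C4H5N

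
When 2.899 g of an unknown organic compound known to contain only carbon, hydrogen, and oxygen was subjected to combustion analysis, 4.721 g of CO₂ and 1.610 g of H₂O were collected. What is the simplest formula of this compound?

mol C = 4.721 g CO₂ ÷ 44.009 g/mol = 0.10727 mol
mol H = 2 × 1.610 g H₂O ÷ 18.015 g/mol = 0.17874 mol
mass O = 2.899 − (1.2885 + 0.18017) = 1.4304 g → mol O = 1.4304 ÷ 15.999 = 0.089404 mol
Divide by the smallest (0.089404 mol): C 1.200, H 1.999, O 1.000
Multiplying each by 5 gives whole numbers: C 6.00, H 10.00, O 5.00

C6H10O5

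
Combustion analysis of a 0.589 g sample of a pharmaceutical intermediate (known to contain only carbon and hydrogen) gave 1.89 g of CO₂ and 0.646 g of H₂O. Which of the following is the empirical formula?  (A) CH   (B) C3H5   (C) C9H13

mol C = 1.89 g CO₂ ÷ 44.009 g/mol = 0.04295 mol
mol H = 2 × 0.646 g H₂O ÷ 18.015 g/mol = 0.07172 mol
Divide by the smallest (0.04295 mol): C 1.000, H 1.670
Multiplying each by 3 gives whole numbers: C 3.00, H 5.01

(B) C3H5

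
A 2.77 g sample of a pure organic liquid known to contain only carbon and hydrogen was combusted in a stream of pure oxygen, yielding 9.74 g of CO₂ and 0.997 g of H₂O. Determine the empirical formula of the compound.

mol C = 9.74 g CO₂ ÷ 44.009 g/mol = 0.2213 mol
mol H = 2 × 0.997 g H₂O ÷ 18.015 g/mol = 0.1107 mol
Divide by the smallest (0.1107 mol): C 2.000, H 1.000

C2H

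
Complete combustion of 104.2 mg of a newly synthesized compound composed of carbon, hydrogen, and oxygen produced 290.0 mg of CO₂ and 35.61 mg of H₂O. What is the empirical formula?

C5H3O

mol C = 0.2900 g CO₂ ÷ 44.009 g/mol = 0.0065896 mol
mol H = 2 × 0.03561 g H₂O ÷ 18.015 g/mol = 0.0039534 mol
mass O = 0.1042 − (0.079147 + 0.0039850) = 0.021068 g → mol O = 0.021068 ÷ 15.999 = 0.0013168 mol
Divide by the smallest (0.0013168 mol): C 5.004, H 3.002, O 1.000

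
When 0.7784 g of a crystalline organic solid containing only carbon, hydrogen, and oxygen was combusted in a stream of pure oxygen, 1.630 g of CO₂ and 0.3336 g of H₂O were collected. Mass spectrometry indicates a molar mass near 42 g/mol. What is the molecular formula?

mol C = 1.630 g CO₂ ÷ 44.009 g/mol = 0.037038 mol
mol H = 2 × 0.3336 g H₂O ÷ 18.015 g/mol = 0.037036 mol
mass O = 0.7784 − (0.44486 + 0.037332) = 0.29621 g → mol O = 0.29621 ÷ 15.999 = 0.018514 mol
Divide by the smallest (0.018514 mol): C 2.001, H 2.000, O 1.000
Empirical formula: C2H2O
Empirical-formula mass = 42.04 g/mol; 42 ÷ 42.04 ≈ 1, so the molecular formula is C2H2O.

C2H2O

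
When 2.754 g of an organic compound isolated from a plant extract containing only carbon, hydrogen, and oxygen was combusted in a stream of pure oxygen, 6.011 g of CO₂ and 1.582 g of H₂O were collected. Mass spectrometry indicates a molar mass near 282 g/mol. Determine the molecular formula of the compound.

C14H18O6

mol C = 6.011 g CO₂ ÷ 44.009 g/mol = 0.13659 mol
mol H = 2 × 1.582 g H₂O ÷ 18.015 g/mol = 0.17563 mol
mass O = 2.754 − (1.6405 + 0.17704) = 0.93643 g → mol O = 0.93643 ÷ 15.999 = 0.058531 mol
Divide by the smallest (0.058531 mol): C 2.334, H 3.001, O 1.000
Multiplying each by 3 gives whole numbers: C 7.00, H 9.00, O 3.00
Empirical formula: C7H9O3
Empirical-formula mass = 141.15 g/mol; 282 ÷ 141.15 ≈ 2, so the molecular formula is C14H18O6.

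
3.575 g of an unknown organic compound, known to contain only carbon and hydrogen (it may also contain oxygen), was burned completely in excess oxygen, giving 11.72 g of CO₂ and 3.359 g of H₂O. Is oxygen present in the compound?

no

mol C = 11.72 g CO₂ ÷ 44.009 g/mol = 0.26631 mol
mol H = 2 × 3.359 g H₂O ÷ 18.015 g/mol = 0.37291 mol
C and H together account for 3.5745 g — essentially the entire 3.575 g sample — so the compound contains no oxygen.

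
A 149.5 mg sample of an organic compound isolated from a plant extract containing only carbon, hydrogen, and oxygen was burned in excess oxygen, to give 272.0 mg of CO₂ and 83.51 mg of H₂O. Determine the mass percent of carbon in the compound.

mol C = 0.2720 g CO₂ ÷ 44.009 g/mol = 0.0061806 mol
mol H = 2 × 0.08351 g H₂O ÷ 18.015 g/mol = 0.0092712 mol
mass O = 0.1495 − (0.074235 + 0.0093453) = 0.065920 g → mol O = 0.065920 ÷ 15.999 = 0.0041203 mol
mass % C = 0.074235 g ÷ 0.1495 g × 100%

49.66%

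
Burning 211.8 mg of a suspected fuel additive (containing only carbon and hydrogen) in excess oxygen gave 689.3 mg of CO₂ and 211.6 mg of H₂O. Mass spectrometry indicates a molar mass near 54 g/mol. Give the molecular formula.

mol C = 0.6893 g CO₂ ÷ 44.009 g/mol = 0.015663 mol
mol H = 2 × 0.2116 g H₂O ÷ 18.015 g/mol = 0.023492 mol
Divide by the smallest (0.015663 mol): C 1.000, H 1.500
Multiplying each by 2 gives whole numbers: C 2.00, H 3.00
Empirical formula: C2H3
Empirical-formula mass = 27.05 g/mol; 54 ÷ 27.05 ≈ 2, so the molecular formula is C4H6.

C4H6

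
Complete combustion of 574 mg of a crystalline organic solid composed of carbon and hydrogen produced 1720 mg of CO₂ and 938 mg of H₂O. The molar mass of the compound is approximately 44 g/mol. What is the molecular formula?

mol C = 1.72 g CO₂ ÷ 44.009 g/mol = 0.03908 mol
mol H = 2 × 0.938 g H₂O ÷ 18.015 g/mol = 0.1041 mol
Divide by the smallest (0.03908 mol): C 1.000, H 2.664
Multiplying each by 3 gives whole numbers: C 3.00, H 7.99
Empirical formula: C3H8
Empirical-formula mass = 44.10 g/mol; 44 ÷ 44.10 ≈ 1, so the molecular formula is C3H8.

C3H8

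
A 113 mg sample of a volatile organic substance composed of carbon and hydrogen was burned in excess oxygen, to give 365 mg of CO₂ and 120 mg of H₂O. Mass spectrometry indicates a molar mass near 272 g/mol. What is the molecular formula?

C20H32

mol C = 0.365 g CO₂ ÷ 44.009 g/mol = 0.008294 mol
mol H = 2 × 0.120 g H₂O ÷ 18.015 g/mol = 0.01332 mol
Divide by the smallest (0.008294 mol): C 1.000, H 1.606
Multiplying each by 5 gives whole numbers: C 5.00, H 8.03
Empirical formula: C5H8
Empirical-formula mass = 68.12 g/mol; 272 ÷ 68.12 ≈ 4, so the molecular formula is C20H32.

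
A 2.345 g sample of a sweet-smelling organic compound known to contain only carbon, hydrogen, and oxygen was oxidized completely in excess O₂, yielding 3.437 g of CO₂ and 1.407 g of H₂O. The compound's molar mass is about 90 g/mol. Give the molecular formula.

mol C = 3.437 g CO₂ ÷ 44.009 g/mol = 0.078098 mol
mol H = 2 × 1.407 g H₂O ÷ 18.015 g/mol = 0.15620 mol
mass O = 2.345 − (0.93803 + 0.15745) = 1.2495 g → mol O = 1.2495 ÷ 15.999 = 0.078100 mol
Divide by the smallest (0.078098 mol): C 1.000, H 2.000, O 1.000
Empirical formula: CH2O
Empirical-formula mass = 30.03 g/mol; 90 ÷ 30.03 ≈ 3, so the molecular formula is C3H6O3.

C3H6O3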